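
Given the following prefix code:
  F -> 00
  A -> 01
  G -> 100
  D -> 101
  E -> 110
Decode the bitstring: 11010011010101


Decoding step by step:
Bits 110 -> E
Bits 100 -> G
Bits 110 -> E
Bits 101 -> D
Bits 01 -> A


Decoded message: EGEDA


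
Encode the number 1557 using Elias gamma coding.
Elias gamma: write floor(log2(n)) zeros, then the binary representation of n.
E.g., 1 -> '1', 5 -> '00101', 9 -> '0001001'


num_bits = floor(log2(1557)) + 1 = 11
leading_zeros = num_bits - 1 = 10
binary(1557) = 11000010101

Elias gamma(1557) = '0000000000' + '11000010101' = 000000000011000010101 (21 bits)


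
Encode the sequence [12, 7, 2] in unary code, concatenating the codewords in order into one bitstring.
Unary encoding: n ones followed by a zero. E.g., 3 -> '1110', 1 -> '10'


Encode each number as n ones followed by a terminating 0:
  12 -> 1111111111110 (13 bits)
  7 -> 11111110 (8 bits)
  2 -> 110 (3 bits)
Total length = 13 + 8 + 3 = 24 bits.

Unary([12, 7, 2]) = 111111111111011111110110 (24 bits)


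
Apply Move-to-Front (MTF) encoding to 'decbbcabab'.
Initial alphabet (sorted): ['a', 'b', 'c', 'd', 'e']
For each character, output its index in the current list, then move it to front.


MTF encoding:
'd': index 3 in ['a', 'b', 'c', 'd', 'e'] -> ['d', 'a', 'b', 'c', 'e']
'e': index 4 in ['d', 'a', 'b', 'c', 'e'] -> ['e', 'd', 'a', 'b', 'c']
'c': index 4 in ['e', 'd', 'a', 'b', 'c'] -> ['c', 'e', 'd', 'a', 'b']
'b': index 4 in ['c', 'e', 'd', 'a', 'b'] -> ['b', 'c', 'e', 'd', 'a']
'b': index 0 in ['b', 'c', 'e', 'd', 'a'] -> ['b', 'c', 'e', 'd', 'a']
'c': index 1 in ['b', 'c', 'e', 'd', 'a'] -> ['c', 'b', 'e', 'd', 'a']
'a': index 4 in ['c', 'b', 'e', 'd', 'a'] -> ['a', 'c', 'b', 'e', 'd']
'b': index 2 in ['a', 'c', 'b', 'e', 'd'] -> ['b', 'a', 'c', 'e', 'd']
'a': index 1 in ['b', 'a', 'c', 'e', 'd'] -> ['a', 'b', 'c', 'e', 'd']
'b': index 1 in ['a', 'b', 'c', 'e', 'd'] -> ['b', 'a', 'c', 'e', 'd']


Output: [3, 4, 4, 4, 0, 1, 4, 2, 1, 1]


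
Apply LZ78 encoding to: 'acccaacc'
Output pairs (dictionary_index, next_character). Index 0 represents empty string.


LZ78 encoding steps:
Dictionary: {0: ''}
Step 1: w='' (idx 0), next='a' -> output (0, 'a'), add 'a' as idx 1
Step 2: w='' (idx 0), next='c' -> output (0, 'c'), add 'c' as idx 2
Step 3: w='c' (idx 2), next='c' -> output (2, 'c'), add 'cc' as idx 3
Step 4: w='a' (idx 1), next='a' -> output (1, 'a'), add 'aa' as idx 4
Step 5: w='cc' (idx 3), end of input -> output (3, '')


Encoded: [(0, 'a'), (0, 'c'), (2, 'c'), (1, 'a'), (3, '')]


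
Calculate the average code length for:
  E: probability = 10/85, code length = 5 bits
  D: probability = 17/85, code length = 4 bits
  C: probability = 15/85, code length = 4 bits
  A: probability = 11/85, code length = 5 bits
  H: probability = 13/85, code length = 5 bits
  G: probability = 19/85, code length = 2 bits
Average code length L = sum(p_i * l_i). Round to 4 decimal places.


Weighted contributions p_i * l_i:
  E: (10/85) * 5 = 50/85
  D: (17/85) * 4 = 68/85
  C: (15/85) * 4 = 60/85
  A: (11/85) * 5 = 55/85
  H: (13/85) * 5 = 65/85
  G: (19/85) * 2 = 38/85
Sum = (50 + 68 + 60 + 55 + 65 + 38)/85 = 336/85

L = 336/85 = 3.9529 bits/symbol


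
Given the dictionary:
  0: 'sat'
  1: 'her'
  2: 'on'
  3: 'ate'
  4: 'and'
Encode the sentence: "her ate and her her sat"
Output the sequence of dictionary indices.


Look up each word in the dictionary:
  'her' -> 1
  'ate' -> 3
  'and' -> 4
  'her' -> 1
  'her' -> 1
  'sat' -> 0

Encoded: [1, 3, 4, 1, 1, 0]


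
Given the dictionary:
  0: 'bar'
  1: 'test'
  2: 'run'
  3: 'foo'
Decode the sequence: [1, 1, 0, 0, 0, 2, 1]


Look up each index in the dictionary:
  1 -> 'test'
  1 -> 'test'
  0 -> 'bar'
  0 -> 'bar'
  0 -> 'bar'
  2 -> 'run'
  1 -> 'test'

Decoded: "test test bar bar bar run test"


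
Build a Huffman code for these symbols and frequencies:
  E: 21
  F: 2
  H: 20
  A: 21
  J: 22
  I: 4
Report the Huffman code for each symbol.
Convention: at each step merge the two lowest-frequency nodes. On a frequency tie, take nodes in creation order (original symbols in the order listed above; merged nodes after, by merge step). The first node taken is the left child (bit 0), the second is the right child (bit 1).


Huffman tree construction:
Step 1: Merge F(2) + I(4) = 6
Step 2: Merge (F+I)(6) + H(20) = 26
Step 3: Merge E(21) + A(21) = 42
Step 4: Merge J(22) + ((F+I)+H)(26) = 48
Step 5: Merge (E+A)(42) + (J+((F+I)+H))(48) = 90
Read each symbol's code off the tree from the root (left child = 0, right child = 1).

Codes:
  E: 00 (length 2)
  F: 1100 (length 4)
  H: 111 (length 3)
  A: 01 (length 2)
  J: 10 (length 2)
  I: 1101 (length 4)
Average code length: 212/90 = 2.3556 bits/symbol


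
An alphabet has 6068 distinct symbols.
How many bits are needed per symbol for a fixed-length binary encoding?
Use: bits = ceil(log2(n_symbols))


log2(6068) = 12.567
Bracket: 2^12 = 4096 < 6068 <= 2^13 = 8192
So ceil(log2(6068)) = 13

bits = ceil(log2(6068)) = ceil(12.567) = 13 bits


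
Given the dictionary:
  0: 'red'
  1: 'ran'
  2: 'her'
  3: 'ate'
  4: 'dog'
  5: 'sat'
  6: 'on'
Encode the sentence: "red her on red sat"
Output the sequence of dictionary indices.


Look up each word in the dictionary:
  'red' -> 0
  'her' -> 2
  'on' -> 6
  'red' -> 0
  'sat' -> 5

Encoded: [0, 2, 6, 0, 5]


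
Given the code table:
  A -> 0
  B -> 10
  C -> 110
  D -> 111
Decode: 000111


Decoding:
0 -> A
0 -> A
0 -> A
111 -> D


Result: AAAD


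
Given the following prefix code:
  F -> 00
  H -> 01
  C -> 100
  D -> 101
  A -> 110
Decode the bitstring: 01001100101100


Decoding step by step:
Bits 01 -> H
Bits 00 -> F
Bits 110 -> A
Bits 01 -> H
Bits 01 -> H
Bits 100 -> C


Decoded message: HFAHHC


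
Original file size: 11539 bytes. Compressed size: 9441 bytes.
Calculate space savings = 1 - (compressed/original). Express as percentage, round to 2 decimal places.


ratio = compressed/original = 9441/11539 = 0.818182
savings = 1 - ratio = 1 - 0.818182 = 0.181818
as a percentage: 0.181818 * 100 = 18.18%

Space savings = 1 - 9441/11539 = 18.18%


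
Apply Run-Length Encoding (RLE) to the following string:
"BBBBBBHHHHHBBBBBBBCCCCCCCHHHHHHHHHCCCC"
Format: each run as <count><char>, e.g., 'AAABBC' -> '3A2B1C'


Scanning runs left to right:
  i=0: run of 'B' x 6 -> '6B'
  i=6: run of 'H' x 5 -> '5H'
  i=11: run of 'B' x 7 -> '7B'
  i=18: run of 'C' x 7 -> '7C'
  i=25: run of 'H' x 9 -> '9H'
  i=34: run of 'C' x 4 -> '4C'

RLE = 6B5H7B7C9H4C


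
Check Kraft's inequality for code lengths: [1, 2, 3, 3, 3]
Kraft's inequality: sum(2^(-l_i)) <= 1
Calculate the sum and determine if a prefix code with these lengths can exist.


Sum = 2^(-1) + 2^(-2) + 2^(-3) + 2^(-3) + 2^(-3)
    = 0.5 + 0.25 + 0.125 + 0.125 + 0.125
    = 9/8 = 1.125
Since 1.125 > 1, Kraft's inequality is NOT satisfied.
A prefix code with these lengths CANNOT exist.

Kraft sum = 1.125. Not satisfied.


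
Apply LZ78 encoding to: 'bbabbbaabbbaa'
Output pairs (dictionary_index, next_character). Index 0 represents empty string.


LZ78 encoding steps:
Dictionary: {0: ''}
Step 1: w='' (idx 0), next='b' -> output (0, 'b'), add 'b' as idx 1
Step 2: w='b' (idx 1), next='a' -> output (1, 'a'), add 'ba' as idx 2
Step 3: w='b' (idx 1), next='b' -> output (1, 'b'), add 'bb' as idx 3
Step 4: w='ba' (idx 2), next='a' -> output (2, 'a'), add 'baa' as idx 4
Step 5: w='bb' (idx 3), next='b' -> output (3, 'b'), add 'bbb' as idx 5
Step 6: w='' (idx 0), next='a' -> output (0, 'a'), add 'a' as idx 6
Step 7: w='a' (idx 6), end of input -> output (6, '')


Encoded: [(0, 'b'), (1, 'a'), (1, 'b'), (2, 'a'), (3, 'b'), (0, 'a'), (6, '')]


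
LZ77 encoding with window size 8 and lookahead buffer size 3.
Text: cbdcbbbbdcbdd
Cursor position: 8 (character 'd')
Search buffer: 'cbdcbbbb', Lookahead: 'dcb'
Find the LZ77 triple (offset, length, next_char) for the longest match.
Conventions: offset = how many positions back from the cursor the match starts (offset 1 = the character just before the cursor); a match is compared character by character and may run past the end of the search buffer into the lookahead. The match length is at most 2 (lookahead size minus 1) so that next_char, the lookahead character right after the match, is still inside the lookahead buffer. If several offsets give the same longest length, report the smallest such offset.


Try each offset into the search buffer:
  offset=1 (pos 7, char 'b'): match length 0
  offset=2 (pos 6, char 'b'): match length 0
  offset=3 (pos 5, char 'b'): match length 0
  offset=4 (pos 4, char 'b'): match length 0
  offset=5 (pos 3, char 'c'): match length 0
  offset=6 (pos 2, char 'd'): match length 2
  offset=7 (pos 1, char 'b'): match length 0
  offset=8 (pos 0, char 'c'): match length 0
Longest match has length 2 at offset 6.
next_char = character at position 8 + 2 = 10 -> 'b'

Best match: offset=6, length=2 (matching 'dc' starting at position 2)
LZ77 triple: (6, 2, 'b')


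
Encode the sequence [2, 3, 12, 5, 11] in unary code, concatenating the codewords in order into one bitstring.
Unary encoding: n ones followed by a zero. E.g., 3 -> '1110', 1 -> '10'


Encode each number as n ones followed by a terminating 0:
  2 -> 110 (3 bits)
  3 -> 1110 (4 bits)
  12 -> 1111111111110 (13 bits)
  5 -> 111110 (6 bits)
  11 -> 111111111110 (12 bits)
Total length = 3 + 4 + 13 + 6 + 12 = 38 bits.

Unary([2, 3, 12, 5, 11]) = 11011101111111111110111110111111111110 (38 bits)


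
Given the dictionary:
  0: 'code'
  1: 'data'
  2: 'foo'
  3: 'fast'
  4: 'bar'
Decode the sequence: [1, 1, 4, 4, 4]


Look up each index in the dictionary:
  1 -> 'data'
  1 -> 'data'
  4 -> 'bar'
  4 -> 'bar'
  4 -> 'bar'

Decoded: "data data bar bar bar"


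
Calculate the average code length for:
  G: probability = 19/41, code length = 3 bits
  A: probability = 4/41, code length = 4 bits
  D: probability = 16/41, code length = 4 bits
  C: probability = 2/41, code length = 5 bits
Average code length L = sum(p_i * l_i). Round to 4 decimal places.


Weighted contributions p_i * l_i:
  G: (19/41) * 3 = 57/41
  A: (4/41) * 4 = 16/41
  D: (16/41) * 4 = 64/41
  C: (2/41) * 5 = 10/41
Sum = (57 + 16 + 64 + 10)/41 = 147/41

L = 147/41 = 3.5854 bits/symbol


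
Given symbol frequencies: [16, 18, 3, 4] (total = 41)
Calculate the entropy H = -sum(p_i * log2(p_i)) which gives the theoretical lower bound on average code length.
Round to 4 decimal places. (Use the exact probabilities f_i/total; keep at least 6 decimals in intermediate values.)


Per-symbol terms -p_i * log2(p_i) with p_i = f_i/41:
  p = 16/41 = 0.390244: log2(p) = -1.357552, -p*log2(p) = 0.529776
  p = 18/41 = 0.439024: log2(p) = -1.187627, -p*log2(p) = 0.521397
  p = 3/41 = 0.073171: log2(p) = -3.772590, -p*log2(p) = 0.276043
  p = 4/41 = 0.097561: log2(p) = -3.357552, -p*log2(p) = 0.327566
H = 0.529776 + 0.521397 + 0.276043 + 0.327566 = 1.654782

H = 1.6548 bits/symbol


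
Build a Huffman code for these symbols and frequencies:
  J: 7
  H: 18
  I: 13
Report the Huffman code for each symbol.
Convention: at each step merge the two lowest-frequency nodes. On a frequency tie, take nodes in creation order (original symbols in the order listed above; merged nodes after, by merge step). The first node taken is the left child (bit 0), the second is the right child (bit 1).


Huffman tree construction:
Step 1: Merge J(7) + I(13) = 20
Step 2: Merge H(18) + (J+I)(20) = 38
Read each symbol's code off the tree from the root (left child = 0, right child = 1).

Codes:
  J: 10 (length 2)
  H: 0 (length 1)
  I: 11 (length 2)
Average code length: 58/38 = 1.5263 bits/symbol


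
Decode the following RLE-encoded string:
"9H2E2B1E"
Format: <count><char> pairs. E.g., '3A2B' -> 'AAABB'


Expanding each <count><char> pair:
  9H -> 'HHHHHHHHH'
  2E -> 'EE'
  2B -> 'BB'
  1E -> 'E'

Decoded = HHHHHHHHHEEBBE


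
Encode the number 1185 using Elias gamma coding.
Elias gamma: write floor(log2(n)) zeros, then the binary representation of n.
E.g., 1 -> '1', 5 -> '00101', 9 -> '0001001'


num_bits = floor(log2(1185)) + 1 = 11
leading_zeros = num_bits - 1 = 10
binary(1185) = 10010100001

Elias gamma(1185) = '0000000000' + '10010100001' = 000000000010010100001 (21 bits)


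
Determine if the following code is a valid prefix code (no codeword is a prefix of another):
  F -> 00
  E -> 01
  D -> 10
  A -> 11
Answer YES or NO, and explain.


Checking each pair (does one codeword prefix another?):
  F='00' vs E='01': no prefix
  F='00' vs D='10': no prefix
  F='00' vs A='11': no prefix
  E='01' vs F='00': no prefix
  E='01' vs D='10': no prefix
  E='01' vs A='11': no prefix
  D='10' vs F='00': no prefix
  D='10' vs E='01': no prefix
  D='10' vs A='11': no prefix
  A='11' vs F='00': no prefix
  A='11' vs E='01': no prefix
  A='11' vs D='10': no prefix
No violation found over all pairs.

YES -- this is a valid prefix code. No codeword is a prefix of any other codeword.


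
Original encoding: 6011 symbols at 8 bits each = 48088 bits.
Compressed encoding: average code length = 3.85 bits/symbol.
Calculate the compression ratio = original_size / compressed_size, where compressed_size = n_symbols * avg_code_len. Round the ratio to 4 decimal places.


original_size = n_symbols * orig_bits = 6011 * 8 = 48088 bits
compressed_size = n_symbols * avg_code_len = 6011 * 3.85 = 23142.35 bits
ratio = original_size / compressed_size = 48088 / 23142.35 = 2.0779

Compression ratio = 2.0779


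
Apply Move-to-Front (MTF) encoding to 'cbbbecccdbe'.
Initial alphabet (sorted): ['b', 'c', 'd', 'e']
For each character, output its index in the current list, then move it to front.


MTF encoding:
'c': index 1 in ['b', 'c', 'd', 'e'] -> ['c', 'b', 'd', 'e']
'b': index 1 in ['c', 'b', 'd', 'e'] -> ['b', 'c', 'd', 'e']
'b': index 0 in ['b', 'c', 'd', 'e'] -> ['b', 'c', 'd', 'e']
'b': index 0 in ['b', 'c', 'd', 'e'] -> ['b', 'c', 'd', 'e']
'e': index 3 in ['b', 'c', 'd', 'e'] -> ['e', 'b', 'c', 'd']
'c': index 2 in ['e', 'b', 'c', 'd'] -> ['c', 'e', 'b', 'd']
'c': index 0 in ['c', 'e', 'b', 'd'] -> ['c', 'e', 'b', 'd']
'c': index 0 in ['c', 'e', 'b', 'd'] -> ['c', 'e', 'b', 'd']
'd': index 3 in ['c', 'e', 'b', 'd'] -> ['d', 'c', 'e', 'b']
'b': index 3 in ['d', 'c', 'e', 'b'] -> ['b', 'd', 'c', 'e']
'e': index 3 in ['b', 'd', 'c', 'e'] -> ['e', 'b', 'd', 'c']


Output: [1, 1, 0, 0, 3, 2, 0, 0, 3, 3, 3]


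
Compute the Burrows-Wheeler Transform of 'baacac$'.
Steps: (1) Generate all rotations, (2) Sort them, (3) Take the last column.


Rotations (sorted):
  0: $baacac -> last char: c
  1: aacac$b -> last char: b
  2: ac$baac -> last char: c
  3: acac$ba -> last char: a
  4: baacac$ -> last char: $
  5: c$baaca -> last char: a
  6: cac$baa -> last char: a


BWT = cbca$aa


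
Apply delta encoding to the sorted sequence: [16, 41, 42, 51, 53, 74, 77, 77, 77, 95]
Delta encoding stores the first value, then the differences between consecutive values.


First value: 16
Deltas:
  41 - 16 = 25
  42 - 41 = 1
  51 - 42 = 9
  53 - 51 = 2
  74 - 53 = 21
  77 - 74 = 3
  77 - 77 = 0
  77 - 77 = 0
  95 - 77 = 18


Delta encoded: [16, 25, 1, 9, 2, 21, 3, 0, 0, 18]


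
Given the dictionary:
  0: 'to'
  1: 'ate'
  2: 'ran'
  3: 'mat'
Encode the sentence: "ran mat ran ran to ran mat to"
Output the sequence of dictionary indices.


Look up each word in the dictionary:
  'ran' -> 2
  'mat' -> 3
  'ran' -> 2
  'ran' -> 2
  'to' -> 0
  'ran' -> 2
  'mat' -> 3
  'to' -> 0

Encoded: [2, 3, 2, 2, 0, 2, 3, 0]


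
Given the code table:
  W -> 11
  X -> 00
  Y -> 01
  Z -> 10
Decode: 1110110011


Decoding:
11 -> W
10 -> Z
11 -> W
00 -> X
11 -> W


Result: WZWXW


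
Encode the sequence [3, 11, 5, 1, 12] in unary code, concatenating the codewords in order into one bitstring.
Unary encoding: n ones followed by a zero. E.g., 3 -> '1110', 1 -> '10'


Encode each number as n ones followed by a terminating 0:
  3 -> 1110 (4 bits)
  11 -> 111111111110 (12 bits)
  5 -> 111110 (6 bits)
  1 -> 10 (2 bits)
  12 -> 1111111111110 (13 bits)
Total length = 4 + 12 + 6 + 2 + 13 = 37 bits.

Unary([3, 11, 5, 1, 12]) = 1110111111111110111110101111111111110 (37 bits)


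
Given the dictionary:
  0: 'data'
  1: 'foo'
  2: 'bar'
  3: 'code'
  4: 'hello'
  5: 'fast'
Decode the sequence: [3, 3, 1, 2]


Look up each index in the dictionary:
  3 -> 'code'
  3 -> 'code'
  1 -> 'foo'
  2 -> 'bar'

Decoded: "code code foo bar"


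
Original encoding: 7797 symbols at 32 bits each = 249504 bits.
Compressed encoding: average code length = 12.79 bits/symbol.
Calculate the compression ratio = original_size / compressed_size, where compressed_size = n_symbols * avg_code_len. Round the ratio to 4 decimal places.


original_size = n_symbols * orig_bits = 7797 * 32 = 249504 bits
compressed_size = n_symbols * avg_code_len = 7797 * 12.79 = 99723.63 bits
ratio = original_size / compressed_size = 249504 / 99723.63 = 2.502

Compression ratio = 2.502


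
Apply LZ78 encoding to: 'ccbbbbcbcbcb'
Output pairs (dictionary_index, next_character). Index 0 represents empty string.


LZ78 encoding steps:
Dictionary: {0: ''}
Step 1: w='' (idx 0), next='c' -> output (0, 'c'), add 'c' as idx 1
Step 2: w='c' (idx 1), next='b' -> output (1, 'b'), add 'cb' as idx 2
Step 3: w='' (idx 0), next='b' -> output (0, 'b'), add 'b' as idx 3
Step 4: w='b' (idx 3), next='b' -> output (3, 'b'), add 'bb' as idx 4
Step 5: w='cb' (idx 2), next='c' -> output (2, 'c'), add 'cbc' as idx 5
Step 6: w='b' (idx 3), next='c' -> output (3, 'c'), add 'bc' as idx 6
Step 7: w='b' (idx 3), end of input -> output (3, '')


Encoded: [(0, 'c'), (1, 'b'), (0, 'b'), (3, 'b'), (2, 'c'), (3, 'c'), (3, '')]


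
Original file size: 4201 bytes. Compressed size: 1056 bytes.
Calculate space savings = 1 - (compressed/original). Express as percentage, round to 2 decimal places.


ratio = compressed/original = 1056/4201 = 0.251369
savings = 1 - ratio = 1 - 0.251369 = 0.748631
as a percentage: 0.748631 * 100 = 74.86%

Space savings = 1 - 1056/4201 = 74.86%


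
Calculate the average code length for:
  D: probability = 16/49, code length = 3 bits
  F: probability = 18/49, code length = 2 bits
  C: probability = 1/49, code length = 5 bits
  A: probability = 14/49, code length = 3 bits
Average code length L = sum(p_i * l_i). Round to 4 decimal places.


Weighted contributions p_i * l_i:
  D: (16/49) * 3 = 48/49
  F: (18/49) * 2 = 36/49
  C: (1/49) * 5 = 5/49
  A: (14/49) * 3 = 42/49
Sum = (48 + 36 + 5 + 42)/49 = 131/49

L = 131/49 = 2.6735 bits/symbol


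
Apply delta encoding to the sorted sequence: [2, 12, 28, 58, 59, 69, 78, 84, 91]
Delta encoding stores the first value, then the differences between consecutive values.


First value: 2
Deltas:
  12 - 2 = 10
  28 - 12 = 16
  58 - 28 = 30
  59 - 58 = 1
  69 - 59 = 10
  78 - 69 = 9
  84 - 78 = 6
  91 - 84 = 7


Delta encoded: [2, 10, 16, 30, 1, 10, 9, 6, 7]


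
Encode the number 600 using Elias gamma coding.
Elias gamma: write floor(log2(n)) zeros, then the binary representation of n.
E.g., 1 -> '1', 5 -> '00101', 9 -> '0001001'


num_bits = floor(log2(600)) + 1 = 10
leading_zeros = num_bits - 1 = 9
binary(600) = 1001011000

Elias gamma(600) = '000000000' + '1001011000' = 0000000001001011000 (19 bits)


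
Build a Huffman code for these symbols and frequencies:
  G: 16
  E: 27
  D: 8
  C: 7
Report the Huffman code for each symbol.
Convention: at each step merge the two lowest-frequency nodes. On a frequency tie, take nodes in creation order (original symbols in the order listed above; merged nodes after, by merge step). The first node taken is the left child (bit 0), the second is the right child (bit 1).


Huffman tree construction:
Step 1: Merge C(7) + D(8) = 15
Step 2: Merge (C+D)(15) + G(16) = 31
Step 3: Merge E(27) + ((C+D)+G)(31) = 58
Read each symbol's code off the tree from the root (left child = 0, right child = 1).

Codes:
  G: 11 (length 2)
  E: 0 (length 1)
  D: 101 (length 3)
  C: 100 (length 3)
Average code length: 104/58 = 1.7931 bits/symbol


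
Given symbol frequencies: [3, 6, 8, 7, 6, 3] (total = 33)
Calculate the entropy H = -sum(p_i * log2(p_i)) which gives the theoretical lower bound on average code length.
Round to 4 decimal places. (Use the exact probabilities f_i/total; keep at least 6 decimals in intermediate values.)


Per-symbol terms -p_i * log2(p_i) with p_i = f_i/33:
  p = 3/33 = 0.090909: log2(p) = -3.459432, -p*log2(p) = 0.314494
  p = 6/33 = 0.181818: log2(p) = -2.459432, -p*log2(p) = 0.447169
  p = 8/33 = 0.242424: log2(p) = -2.044394, -p*log2(p) = 0.495611
  p = 7/33 = 0.212121: log2(p) = -2.237039, -p*log2(p) = 0.474523
  p = 6/33 = 0.181818: log2(p) = -2.459432, -p*log2(p) = 0.447169
  p = 3/33 = 0.090909: log2(p) = -3.459432, -p*log2(p) = 0.314494
H = 0.314494 + 0.447169 + 0.495611 + 0.474523 + 0.447169 + 0.314494 = 2.493460

H = 2.4935 bits/symbol


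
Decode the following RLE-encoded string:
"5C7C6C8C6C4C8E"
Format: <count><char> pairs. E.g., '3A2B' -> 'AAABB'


Expanding each <count><char> pair:
  5C -> 'CCCCC'
  7C -> 'CCCCCCC'
  6C -> 'CCCCCC'
  8C -> 'CCCCCCCC'
  6C -> 'CCCCCC'
  4C -> 'CCCC'
  8E -> 'EEEEEEEE'

Decoded = CCCCCCCCCCCCCCCCCCCCCCCCCCCCCCCCCCCCEEEEEEEE


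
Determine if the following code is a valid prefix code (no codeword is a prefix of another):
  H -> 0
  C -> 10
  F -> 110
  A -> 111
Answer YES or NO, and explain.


Checking each pair (does one codeword prefix another?):
  H='0' vs C='10': no prefix
  H='0' vs F='110': no prefix
  H='0' vs A='111': no prefix
  C='10' vs H='0': no prefix
  C='10' vs F='110': no prefix
  C='10' vs A='111': no prefix
  F='110' vs H='0': no prefix
  F='110' vs C='10': no prefix
  F='110' vs A='111': no prefix
  A='111' vs H='0': no prefix
  A='111' vs C='10': no prefix
  A='111' vs F='110': no prefix
No violation found over all pairs.

YES -- this is a valid prefix code. No codeword is a prefix of any other codeword.


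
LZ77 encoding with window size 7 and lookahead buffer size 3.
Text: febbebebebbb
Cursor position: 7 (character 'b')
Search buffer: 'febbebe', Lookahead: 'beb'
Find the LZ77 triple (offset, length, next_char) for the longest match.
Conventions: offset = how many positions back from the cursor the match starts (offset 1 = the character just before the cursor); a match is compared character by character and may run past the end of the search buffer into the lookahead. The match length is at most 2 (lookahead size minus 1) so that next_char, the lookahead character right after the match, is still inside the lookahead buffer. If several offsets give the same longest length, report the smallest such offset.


Try each offset into the search buffer:
  offset=1 (pos 6, char 'e'): match length 0
  offset=2 (pos 5, char 'b'): match length 2
  offset=3 (pos 4, char 'e'): match length 0
  offset=4 (pos 3, char 'b'): match length 2
  offset=5 (pos 2, char 'b'): match length 1
  offset=6 (pos 1, char 'e'): match length 0
  offset=7 (pos 0, char 'f'): match length 0
Longest match has length 2, found at offsets 2, 4; take the smallest, offset 2.
next_char = character at position 7 + 2 = 9 -> 'b'

Best match: offset=2, length=2 (matching 'be' starting at position 5)
LZ77 triple: (2, 2, 'b')


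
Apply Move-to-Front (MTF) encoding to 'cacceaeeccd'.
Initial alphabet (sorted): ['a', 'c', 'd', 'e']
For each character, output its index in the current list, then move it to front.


MTF encoding:
'c': index 1 in ['a', 'c', 'd', 'e'] -> ['c', 'a', 'd', 'e']
'a': index 1 in ['c', 'a', 'd', 'e'] -> ['a', 'c', 'd', 'e']
'c': index 1 in ['a', 'c', 'd', 'e'] -> ['c', 'a', 'd', 'e']
'c': index 0 in ['c', 'a', 'd', 'e'] -> ['c', 'a', 'd', 'e']
'e': index 3 in ['c', 'a', 'd', 'e'] -> ['e', 'c', 'a', 'd']
'a': index 2 in ['e', 'c', 'a', 'd'] -> ['a', 'e', 'c', 'd']
'e': index 1 in ['a', 'e', 'c', 'd'] -> ['e', 'a', 'c', 'd']
'e': index 0 in ['e', 'a', 'c', 'd'] -> ['e', 'a', 'c', 'd']
'c': index 2 in ['e', 'a', 'c', 'd'] -> ['c', 'e', 'a', 'd']
'c': index 0 in ['c', 'e', 'a', 'd'] -> ['c', 'e', 'a', 'd']
'd': index 3 in ['c', 'e', 'a', 'd'] -> ['d', 'c', 'e', 'a']


Output: [1, 1, 1, 0, 3, 2, 1, 0, 2, 0, 3]


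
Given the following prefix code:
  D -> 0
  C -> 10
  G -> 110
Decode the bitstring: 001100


Decoding step by step:
Bits 0 -> D
Bits 0 -> D
Bits 110 -> G
Bits 0 -> D


Decoded message: DDGD


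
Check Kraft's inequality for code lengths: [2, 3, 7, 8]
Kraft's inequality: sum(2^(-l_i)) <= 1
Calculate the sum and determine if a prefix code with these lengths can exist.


Sum = 2^(-2) + 2^(-3) + 2^(-7) + 2^(-8)
    = 0.25 + 0.125 + 0.0078125 + 0.00390625
    = 99/256 = 0.38671875
Since 0.38671875 <= 1, Kraft's inequality IS satisfied.
A prefix code with these lengths CAN exist.

Kraft sum = 0.38671875. Satisfied.


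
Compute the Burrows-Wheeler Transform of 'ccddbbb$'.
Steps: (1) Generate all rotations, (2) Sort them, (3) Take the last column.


Rotations (sorted):
  0: $ccddbbb -> last char: b
  1: b$ccddbb -> last char: b
  2: bb$ccddb -> last char: b
  3: bbb$ccdd -> last char: d
  4: ccddbbb$ -> last char: $
  5: cddbbb$c -> last char: c
  6: dbbb$ccd -> last char: d
  7: ddbbb$cc -> last char: c


BWT = bbbd$cdc


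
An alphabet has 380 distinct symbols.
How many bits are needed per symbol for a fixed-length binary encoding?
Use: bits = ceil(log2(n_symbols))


log2(380) = 8.5699
Bracket: 2^8 = 256 < 380 <= 2^9 = 512
So ceil(log2(380)) = 9

bits = ceil(log2(380)) = ceil(8.5699) = 9 bits


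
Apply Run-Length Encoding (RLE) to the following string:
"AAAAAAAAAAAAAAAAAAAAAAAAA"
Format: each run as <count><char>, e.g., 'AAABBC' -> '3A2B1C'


Scanning runs left to right:
  i=0: run of 'A' x 25 -> '25A'

RLE = 25A


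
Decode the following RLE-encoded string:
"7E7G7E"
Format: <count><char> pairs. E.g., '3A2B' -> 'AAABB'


Expanding each <count><char> pair:
  7E -> 'EEEEEEE'
  7G -> 'GGGGGGG'
  7E -> 'EEEEEEE'

Decoded = EEEEEEEGGGGGGGEEEEEEE


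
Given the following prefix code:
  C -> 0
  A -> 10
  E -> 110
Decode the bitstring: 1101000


Decoding step by step:
Bits 110 -> E
Bits 10 -> A
Bits 0 -> C
Bits 0 -> C


Decoded message: EACC


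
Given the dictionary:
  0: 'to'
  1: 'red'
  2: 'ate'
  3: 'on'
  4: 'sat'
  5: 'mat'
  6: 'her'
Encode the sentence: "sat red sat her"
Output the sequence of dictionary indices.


Look up each word in the dictionary:
  'sat' -> 4
  'red' -> 1
  'sat' -> 4
  'her' -> 6

Encoded: [4, 1, 4, 6]


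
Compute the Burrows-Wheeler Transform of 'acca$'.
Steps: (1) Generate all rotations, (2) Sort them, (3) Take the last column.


Rotations (sorted):
  0: $acca -> last char: a
  1: a$acc -> last char: c
  2: acca$ -> last char: $
  3: ca$ac -> last char: c
  4: cca$a -> last char: a


BWT = ac$ca


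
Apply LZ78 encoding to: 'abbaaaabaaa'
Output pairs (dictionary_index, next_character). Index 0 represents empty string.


LZ78 encoding steps:
Dictionary: {0: ''}
Step 1: w='' (idx 0), next='a' -> output (0, 'a'), add 'a' as idx 1
Step 2: w='' (idx 0), next='b' -> output (0, 'b'), add 'b' as idx 2
Step 3: w='b' (idx 2), next='a' -> output (2, 'a'), add 'ba' as idx 3
Step 4: w='a' (idx 1), next='a' -> output (1, 'a'), add 'aa' as idx 4
Step 5: w='a' (idx 1), next='b' -> output (1, 'b'), add 'ab' as idx 5
Step 6: w='aa' (idx 4), next='a' -> output (4, 'a'), add 'aaa' as idx 6


Encoded: [(0, 'a'), (0, 'b'), (2, 'a'), (1, 'a'), (1, 'b'), (4, 'a')]


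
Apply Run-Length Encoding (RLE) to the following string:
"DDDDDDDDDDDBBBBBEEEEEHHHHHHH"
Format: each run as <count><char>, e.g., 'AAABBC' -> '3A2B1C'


Scanning runs left to right:
  i=0: run of 'D' x 11 -> '11D'
  i=11: run of 'B' x 5 -> '5B'
  i=16: run of 'E' x 5 -> '5E'
  i=21: run of 'H' x 7 -> '7H'

RLE = 11D5B5E7H


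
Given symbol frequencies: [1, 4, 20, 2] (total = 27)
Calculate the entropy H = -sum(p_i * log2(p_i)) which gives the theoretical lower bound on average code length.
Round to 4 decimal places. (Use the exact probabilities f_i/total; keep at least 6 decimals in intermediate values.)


Per-symbol terms -p_i * log2(p_i) with p_i = f_i/27:
  p = 1/27 = 0.037037: log2(p) = -4.754888, -p*log2(p) = 0.176107
  p = 4/27 = 0.148148: log2(p) = -2.754888, -p*log2(p) = 0.408131
  p = 20/27 = 0.740741: log2(p) = -0.432959, -p*log2(p) = 0.320711
  p = 2/27 = 0.074074: log2(p) = -3.754888, -p*log2(p) = 0.278140
H = 0.176107 + 0.408131 + 0.320711 + 0.278140 = 1.183089

H = 1.1831 bits/symbol


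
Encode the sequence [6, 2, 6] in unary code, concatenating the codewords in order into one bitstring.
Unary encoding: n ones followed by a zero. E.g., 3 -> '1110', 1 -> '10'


Encode each number as n ones followed by a terminating 0:
  6 -> 1111110 (7 bits)
  2 -> 110 (3 bits)
  6 -> 1111110 (7 bits)
Total length = 7 + 3 + 7 = 17 bits.

Unary([6, 2, 6]) = 11111101101111110 (17 bits)


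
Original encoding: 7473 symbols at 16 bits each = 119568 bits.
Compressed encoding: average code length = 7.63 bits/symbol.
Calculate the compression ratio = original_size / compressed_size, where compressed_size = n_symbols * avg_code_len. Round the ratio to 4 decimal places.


original_size = n_symbols * orig_bits = 7473 * 16 = 119568 bits
compressed_size = n_symbols * avg_code_len = 7473 * 7.63 = 57018.99 bits
ratio = original_size / compressed_size = 119568 / 57018.99 = 2.097

Compression ratio = 2.097


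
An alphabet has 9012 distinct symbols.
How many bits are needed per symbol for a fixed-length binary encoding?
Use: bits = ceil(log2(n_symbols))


log2(9012) = 13.1376
Bracket: 2^13 = 8192 < 9012 <= 2^14 = 16384
So ceil(log2(9012)) = 14

bits = ceil(log2(9012)) = ceil(13.1376) = 14 bits


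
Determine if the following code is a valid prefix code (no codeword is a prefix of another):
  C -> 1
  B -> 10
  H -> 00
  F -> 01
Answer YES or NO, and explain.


Checking each pair (does one codeword prefix another?):
  C='1' vs B='10': prefix -- VIOLATION

NO -- this is NOT a valid prefix code. C (1) is a prefix of B (10).


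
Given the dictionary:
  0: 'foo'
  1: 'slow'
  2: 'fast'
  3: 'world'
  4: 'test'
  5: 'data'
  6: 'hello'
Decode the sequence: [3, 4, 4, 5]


Look up each index in the dictionary:
  3 -> 'world'
  4 -> 'test'
  4 -> 'test'
  5 -> 'data'

Decoded: "world test test data"


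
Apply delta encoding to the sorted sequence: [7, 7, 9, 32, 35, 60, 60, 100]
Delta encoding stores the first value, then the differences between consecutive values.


First value: 7
Deltas:
  7 - 7 = 0
  9 - 7 = 2
  32 - 9 = 23
  35 - 32 = 3
  60 - 35 = 25
  60 - 60 = 0
  100 - 60 = 40


Delta encoded: [7, 0, 2, 23, 3, 25, 0, 40]


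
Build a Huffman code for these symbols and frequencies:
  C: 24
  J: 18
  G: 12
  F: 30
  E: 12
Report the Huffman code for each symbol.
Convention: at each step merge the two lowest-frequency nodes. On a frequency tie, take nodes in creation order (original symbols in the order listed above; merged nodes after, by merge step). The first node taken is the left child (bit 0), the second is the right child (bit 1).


Huffman tree construction:
Step 1: Merge G(12) + E(12) = 24
Step 2: Merge J(18) + C(24) = 42
Step 3: Merge (G+E)(24) + F(30) = 54
Step 4: Merge (J+C)(42) + ((G+E)+F)(54) = 96
Read each symbol's code off the tree from the root (left child = 0, right child = 1).

Codes:
  C: 01 (length 2)
  J: 00 (length 2)
  G: 100 (length 3)
  F: 11 (length 2)
  E: 101 (length 3)
Average code length: 216/96 = 2.2500 bits/symbol


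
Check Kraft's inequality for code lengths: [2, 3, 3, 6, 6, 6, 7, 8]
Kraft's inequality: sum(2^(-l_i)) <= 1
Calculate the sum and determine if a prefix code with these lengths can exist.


Sum = 2^(-2) + 2^(-3) + 2^(-3) + 2^(-6) + 2^(-6) + 2^(-6) + 2^(-7) + 2^(-8)
    = 0.25 + 0.125 + 0.125 + 0.015625 + 0.015625 + 0.015625 + 0.0078125 + 0.00390625
    = 143/256 = 0.55859375
Since 0.55859375 <= 1, Kraft's inequality IS satisfied.
A prefix code with these lengths CAN exist.

Kraft sum = 0.55859375. Satisfied.


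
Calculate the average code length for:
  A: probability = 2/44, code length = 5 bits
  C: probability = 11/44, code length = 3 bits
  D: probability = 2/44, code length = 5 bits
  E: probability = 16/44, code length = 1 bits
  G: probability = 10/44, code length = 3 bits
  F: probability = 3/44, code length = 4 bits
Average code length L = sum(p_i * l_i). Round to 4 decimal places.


Weighted contributions p_i * l_i:
  A: (2/44) * 5 = 10/44
  C: (11/44) * 3 = 33/44
  D: (2/44) * 5 = 10/44
  E: (16/44) * 1 = 16/44
  G: (10/44) * 3 = 30/44
  F: (3/44) * 4 = 12/44
Sum = (10 + 33 + 10 + 16 + 30 + 12)/44 = 111/44

L = 111/44 = 2.5227 bits/symbol


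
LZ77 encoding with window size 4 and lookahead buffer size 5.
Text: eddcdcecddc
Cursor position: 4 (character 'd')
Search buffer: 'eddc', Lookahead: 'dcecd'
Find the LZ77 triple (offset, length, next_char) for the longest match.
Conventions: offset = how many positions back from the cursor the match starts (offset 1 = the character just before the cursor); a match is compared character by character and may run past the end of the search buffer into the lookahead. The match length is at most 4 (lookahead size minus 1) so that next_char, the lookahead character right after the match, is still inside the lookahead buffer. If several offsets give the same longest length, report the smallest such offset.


Try each offset into the search buffer:
  offset=1 (pos 3, char 'c'): match length 0
  offset=2 (pos 2, char 'd'): match length 2
  offset=3 (pos 1, char 'd'): match length 1
  offset=4 (pos 0, char 'e'): match length 0
Longest match has length 2 at offset 2.
next_char = character at position 4 + 2 = 6 -> 'e'

Best match: offset=2, length=2 (matching 'dc' starting at position 2)
LZ77 triple: (2, 2, 'e')


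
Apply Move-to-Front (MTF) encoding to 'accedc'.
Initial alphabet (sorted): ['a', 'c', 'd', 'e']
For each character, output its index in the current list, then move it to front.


MTF encoding:
'a': index 0 in ['a', 'c', 'd', 'e'] -> ['a', 'c', 'd', 'e']
'c': index 1 in ['a', 'c', 'd', 'e'] -> ['c', 'a', 'd', 'e']
'c': index 0 in ['c', 'a', 'd', 'e'] -> ['c', 'a', 'd', 'e']
'e': index 3 in ['c', 'a', 'd', 'e'] -> ['e', 'c', 'a', 'd']
'd': index 3 in ['e', 'c', 'a', 'd'] -> ['d', 'e', 'c', 'a']
'c': index 2 in ['d', 'e', 'c', 'a'] -> ['c', 'd', 'e', 'a']


Output: [0, 1, 0, 3, 3, 2]


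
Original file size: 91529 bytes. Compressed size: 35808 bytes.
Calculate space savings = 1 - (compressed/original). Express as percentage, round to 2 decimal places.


ratio = compressed/original = 35808/91529 = 0.39122
savings = 1 - ratio = 1 - 0.39122 = 0.60878
as a percentage: 0.60878 * 100 = 60.88%

Space savings = 1 - 35808/91529 = 60.88%


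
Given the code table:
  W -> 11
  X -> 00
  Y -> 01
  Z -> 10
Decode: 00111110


Decoding:
00 -> X
11 -> W
11 -> W
10 -> Z


Result: XWWZ


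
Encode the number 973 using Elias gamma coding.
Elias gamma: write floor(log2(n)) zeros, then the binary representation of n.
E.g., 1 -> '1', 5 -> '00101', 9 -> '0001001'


num_bits = floor(log2(973)) + 1 = 10
leading_zeros = num_bits - 1 = 9
binary(973) = 1111001101

Elias gamma(973) = '000000000' + '1111001101' = 0000000001111001101 (19 bits)


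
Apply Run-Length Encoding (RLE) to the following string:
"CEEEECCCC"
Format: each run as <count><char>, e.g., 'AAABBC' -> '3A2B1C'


Scanning runs left to right:
  i=0: run of 'C' x 1 -> '1C'
  i=1: run of 'E' x 4 -> '4E'
  i=5: run of 'C' x 4 -> '4C'

RLE = 1C4E4C


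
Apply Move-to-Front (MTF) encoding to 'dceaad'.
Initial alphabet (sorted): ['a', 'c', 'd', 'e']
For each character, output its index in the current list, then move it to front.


MTF encoding:
'd': index 2 in ['a', 'c', 'd', 'e'] -> ['d', 'a', 'c', 'e']
'c': index 2 in ['d', 'a', 'c', 'e'] -> ['c', 'd', 'a', 'e']
'e': index 3 in ['c', 'd', 'a', 'e'] -> ['e', 'c', 'd', 'a']
'a': index 3 in ['e', 'c', 'd', 'a'] -> ['a', 'e', 'c', 'd']
'a': index 0 in ['a', 'e', 'c', 'd'] -> ['a', 'e', 'c', 'd']
'd': index 3 in ['a', 'e', 'c', 'd'] -> ['d', 'a', 'e', 'c']


Output: [2, 2, 3, 3, 0, 3]


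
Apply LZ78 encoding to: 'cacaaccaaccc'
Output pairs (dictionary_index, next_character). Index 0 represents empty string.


LZ78 encoding steps:
Dictionary: {0: ''}
Step 1: w='' (idx 0), next='c' -> output (0, 'c'), add 'c' as idx 1
Step 2: w='' (idx 0), next='a' -> output (0, 'a'), add 'a' as idx 2
Step 3: w='c' (idx 1), next='a' -> output (1, 'a'), add 'ca' as idx 3
Step 4: w='a' (idx 2), next='c' -> output (2, 'c'), add 'ac' as idx 4
Step 5: w='ca' (idx 3), next='a' -> output (3, 'a'), add 'caa' as idx 5
Step 6: w='c' (idx 1), next='c' -> output (1, 'c'), add 'cc' as idx 6
Step 7: w='c' (idx 1), end of input -> output (1, '')


Encoded: [(0, 'c'), (0, 'a'), (1, 'a'), (2, 'c'), (3, 'a'), (1, 'c'), (1, '')]


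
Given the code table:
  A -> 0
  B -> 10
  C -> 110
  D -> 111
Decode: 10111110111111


Decoding:
10 -> B
111 -> D
110 -> C
111 -> D
111 -> D


Result: BDCDD


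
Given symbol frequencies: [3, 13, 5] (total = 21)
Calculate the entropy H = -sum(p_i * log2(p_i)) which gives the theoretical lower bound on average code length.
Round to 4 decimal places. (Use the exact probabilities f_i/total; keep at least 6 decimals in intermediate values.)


Per-symbol terms -p_i * log2(p_i) with p_i = f_i/21:
  p = 3/21 = 0.142857: log2(p) = -2.807355, -p*log2(p) = 0.401051
  p = 13/21 = 0.619048: log2(p) = -0.691878, -p*log2(p) = 0.428305
  p = 5/21 = 0.238095: log2(p) = -2.070389, -p*log2(p) = 0.492950
H = 0.401051 + 0.428305 + 0.492950 = 1.322306

H = 1.3223 bits/symbol


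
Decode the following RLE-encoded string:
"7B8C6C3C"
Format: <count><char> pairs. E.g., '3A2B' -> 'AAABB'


Expanding each <count><char> pair:
  7B -> 'BBBBBBB'
  8C -> 'CCCCCCCC'
  6C -> 'CCCCCC'
  3C -> 'CCC'

Decoded = BBBBBBBCCCCCCCCCCCCCCCCC


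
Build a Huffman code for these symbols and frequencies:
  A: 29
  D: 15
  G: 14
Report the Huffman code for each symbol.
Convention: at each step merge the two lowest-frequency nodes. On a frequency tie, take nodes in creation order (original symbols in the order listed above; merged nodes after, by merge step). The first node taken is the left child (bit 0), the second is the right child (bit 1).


Huffman tree construction:
Step 1: Merge G(14) + D(15) = 29
Step 2: Merge A(29) + (G+D)(29) = 58
Read each symbol's code off the tree from the root (left child = 0, right child = 1).

Codes:
  A: 0 (length 1)
  D: 11 (length 2)
  G: 10 (length 2)
Average code length: 87/58 = 1.5000 bits/symbol


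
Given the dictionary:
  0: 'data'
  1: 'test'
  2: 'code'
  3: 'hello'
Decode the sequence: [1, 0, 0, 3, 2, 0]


Look up each index in the dictionary:
  1 -> 'test'
  0 -> 'data'
  0 -> 'data'
  3 -> 'hello'
  2 -> 'code'
  0 -> 'data'

Decoded: "test data data hello code data"


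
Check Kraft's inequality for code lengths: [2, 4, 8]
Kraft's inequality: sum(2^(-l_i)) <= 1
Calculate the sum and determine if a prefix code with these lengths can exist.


Sum = 2^(-2) + 2^(-4) + 2^(-8)
    = 0.25 + 0.0625 + 0.00390625
    = 81/256 = 0.31640625
Since 0.31640625 <= 1, Kraft's inequality IS satisfied.
A prefix code with these lengths CAN exist.

Kraft sum = 0.31640625. Satisfied.


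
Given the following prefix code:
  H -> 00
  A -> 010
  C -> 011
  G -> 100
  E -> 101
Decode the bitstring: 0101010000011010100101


Decoding step by step:
Bits 010 -> A
Bits 101 -> E
Bits 00 -> H
Bits 00 -> H
Bits 011 -> C
Bits 010 -> A
Bits 100 -> G
Bits 101 -> E


Decoded message: AEHHCAGE


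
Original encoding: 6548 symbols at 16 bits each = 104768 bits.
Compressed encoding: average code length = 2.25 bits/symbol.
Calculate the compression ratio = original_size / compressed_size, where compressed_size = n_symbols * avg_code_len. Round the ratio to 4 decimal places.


original_size = n_symbols * orig_bits = 6548 * 16 = 104768 bits
compressed_size = n_symbols * avg_code_len = 6548 * 2.25 = 14733.0 bits
ratio = original_size / compressed_size = 104768 / 14733.0 = 7.1111

Compression ratio = 7.1111


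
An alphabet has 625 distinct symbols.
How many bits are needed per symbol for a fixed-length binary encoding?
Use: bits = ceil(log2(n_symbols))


log2(625) = 9.2877
Bracket: 2^9 = 512 < 625 <= 2^10 = 1024
So ceil(log2(625)) = 10

bits = ceil(log2(625)) = ceil(9.2877) = 10 bits
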